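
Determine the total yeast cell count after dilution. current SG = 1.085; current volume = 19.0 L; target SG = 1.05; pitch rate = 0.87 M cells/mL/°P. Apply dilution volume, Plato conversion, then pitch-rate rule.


V_w = V·((SG_c−1)/(SG_t−1)−1);  °P = 259 − 259/SG_t;  cells = rate·(V+V_w)·°P
V_w = 19.0·((1.085−1)/(1.05−1)−1) = 13.3000
V_final = 19.0 + 13.3000 = 32.3000
°P = 259 − 259/1.05 = 12.3333
cells = 0.87·32.3000·12.3333

346.5790 billion cells


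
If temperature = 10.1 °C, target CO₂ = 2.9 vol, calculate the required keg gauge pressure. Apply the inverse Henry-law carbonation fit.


psi = vols/(0.01821 + 0.09011·e^(−0.04·T)) − 14.695
psi = 2.9/(0.01821 + 0.09011·e^(−0.04·10.1)) − 14.695

22.3083 psi


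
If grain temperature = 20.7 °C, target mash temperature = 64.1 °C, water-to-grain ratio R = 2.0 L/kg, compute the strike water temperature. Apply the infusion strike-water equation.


T_strike = (0.41/R)·(T_mash − T_grain) + T_mash
T_strike = (0.41/2.0)·(64.1 − 20.7) + 64.1

72.9970 °C


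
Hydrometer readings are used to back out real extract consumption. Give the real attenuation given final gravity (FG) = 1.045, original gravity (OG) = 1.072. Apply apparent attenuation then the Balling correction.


AA = (OG−FG)/(OG−1)·100;  RA = AA·0.8192
AA = (1.072 − 1.045)/(1.072 − 1)·100 = 37.5000
RA = 37.5000·0.8192

30.7200 %


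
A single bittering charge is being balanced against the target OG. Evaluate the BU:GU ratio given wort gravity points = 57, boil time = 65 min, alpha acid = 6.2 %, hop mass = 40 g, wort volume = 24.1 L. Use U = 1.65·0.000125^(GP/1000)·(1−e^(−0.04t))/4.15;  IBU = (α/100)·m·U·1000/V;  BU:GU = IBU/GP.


U = 1.65·0.000125^(57/1000)·(1−e^(−0.04·65))/4.15 = 0.2205
IBU = (6.2/100)·40·0.2205·1000/24.1 = 22.6922
BU:GU = 22.6922/57

0.3981


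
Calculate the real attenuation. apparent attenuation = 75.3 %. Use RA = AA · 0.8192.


RA = 75.3 · 0.8192

61.6858 %


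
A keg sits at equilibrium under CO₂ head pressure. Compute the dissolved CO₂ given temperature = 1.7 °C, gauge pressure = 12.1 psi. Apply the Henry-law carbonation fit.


vols = (P + 14.695)·(0.01821 + 0.09011·e^(−0.04·T))
vols = (12.1 + 14.695)·(0.01821 + 0.09011·e^(−0.04·1.7))

2.7437 volumes


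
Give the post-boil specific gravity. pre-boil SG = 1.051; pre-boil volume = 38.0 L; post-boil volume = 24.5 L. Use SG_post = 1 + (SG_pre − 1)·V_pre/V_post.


pts_pre = (1.051 − 1)·1000 = 51.0000
pts_post = 51.0000·38.0/24.5 = 79.1020
SG_post = 1 + 79.1020/1000

1.0791


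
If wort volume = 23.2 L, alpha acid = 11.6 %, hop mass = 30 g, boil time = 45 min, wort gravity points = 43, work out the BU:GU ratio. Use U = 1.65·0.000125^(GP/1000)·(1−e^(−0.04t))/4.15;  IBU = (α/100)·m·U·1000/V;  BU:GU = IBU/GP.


U = 1.65·0.000125^(43/1000)·(1−e^(−0.04·45))/4.15 = 0.2255
IBU = (11.6/100)·30·0.2255·1000/23.2 = 33.8240
BU:GU = 33.8240/43

0.7866


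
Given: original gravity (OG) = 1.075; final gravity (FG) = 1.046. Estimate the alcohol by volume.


ABV = (OG − FG) · 131.25
ABV = (1.075 − 1.046) · 131.25

3.8062 % ABV


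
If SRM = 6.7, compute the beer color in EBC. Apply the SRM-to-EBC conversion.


EBC = SRM · 1.97
EBC = 6.7 · 1.97

13.1990 EBC


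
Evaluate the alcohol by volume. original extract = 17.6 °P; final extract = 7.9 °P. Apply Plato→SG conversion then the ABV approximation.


SG = 259/(259 − P);  ABV = (OG − FG)·131.25
OG = 259/(259 − 17.6) = 1.0729
FG = 259/(259 − 7.9) = 1.0315
ABV = (1.0729 − 1.0315)·131.25

5.4398 % ABV


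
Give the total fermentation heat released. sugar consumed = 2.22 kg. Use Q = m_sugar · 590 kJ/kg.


Q = 2.22 · 590

1309.8000 kJ


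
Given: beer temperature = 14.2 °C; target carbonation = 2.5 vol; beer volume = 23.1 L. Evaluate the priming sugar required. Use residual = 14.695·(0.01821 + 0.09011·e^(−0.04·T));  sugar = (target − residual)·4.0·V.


residual = 14.695·(0.01821 + 0.09011·e^(−0.04·14.2)) = 1.0179
sugar = (2.5 − 1.0179)·4.0·23.1

136.9419 g


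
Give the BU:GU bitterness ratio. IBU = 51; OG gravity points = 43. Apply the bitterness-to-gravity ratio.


BU:GU = IBU / OG_points
BU:GU = 51 / 43

1.1860


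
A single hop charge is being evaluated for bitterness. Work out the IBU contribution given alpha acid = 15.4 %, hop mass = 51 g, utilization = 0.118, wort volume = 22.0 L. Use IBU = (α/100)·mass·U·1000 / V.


IBU = (15.4/100)·51·0.118·1000 / 22.0

42.1260 IBU


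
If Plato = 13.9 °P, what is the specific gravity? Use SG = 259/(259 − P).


SG = 259/(259 − 13.9)

1.0567


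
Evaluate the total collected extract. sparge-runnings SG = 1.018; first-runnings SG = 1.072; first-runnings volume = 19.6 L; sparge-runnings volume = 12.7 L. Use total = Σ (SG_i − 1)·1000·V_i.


first = (1.072 − 1)·1000·19.6 = 1411.2000
sparge = (1.018 − 1)·1000·12.7 = 228.6000
total = 1411.2000 + 228.6000

1639.8000 gravity·L


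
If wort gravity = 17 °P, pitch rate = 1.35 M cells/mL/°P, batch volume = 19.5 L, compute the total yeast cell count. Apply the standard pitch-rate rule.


cells (billions) = rate · V_L · °P
cells = 1.35 · 19.5 · 17

447.5250 billion cells


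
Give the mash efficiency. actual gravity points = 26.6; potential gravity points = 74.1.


efficiency = actual / potential × 100
efficiency = 26.6 / 74.1 × 100

35.8974 %


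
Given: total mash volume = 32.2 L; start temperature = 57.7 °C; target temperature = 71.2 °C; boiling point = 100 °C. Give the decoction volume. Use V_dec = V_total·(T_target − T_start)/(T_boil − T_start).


V_dec = 32.2·(71.2 − 57.7)/(100 − 57.7)

10.2766 L


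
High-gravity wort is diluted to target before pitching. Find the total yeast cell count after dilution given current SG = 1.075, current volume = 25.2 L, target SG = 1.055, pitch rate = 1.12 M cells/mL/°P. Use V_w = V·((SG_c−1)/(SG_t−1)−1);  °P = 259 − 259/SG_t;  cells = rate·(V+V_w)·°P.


V_w = 25.2·((1.075−1)/(1.055−1)−1) = 9.1636
V_final = 25.2 + 9.1636 = 34.3636
°P = 259 − 259/1.055 = 13.5024
cells = 1.12·34.3636·13.5024

519.6694 billion cells


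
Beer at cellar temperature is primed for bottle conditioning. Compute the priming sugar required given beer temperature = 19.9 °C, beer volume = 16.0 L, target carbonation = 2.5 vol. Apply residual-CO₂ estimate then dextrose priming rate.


residual = 14.695·(0.01821 + 0.09011·e^(−0.04·T));  sugar = (target − residual)·4.0·V
residual = 14.695·(0.01821 + 0.09011·e^(−0.04·19.9)) = 0.8650
sugar = (2.5 − 0.8650)·4.0·16.0

104.6421 g


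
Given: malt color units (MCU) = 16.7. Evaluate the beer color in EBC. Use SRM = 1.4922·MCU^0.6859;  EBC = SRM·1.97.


SRM = 1.4922·16.7^0.6859 = 10.2917
EBC = 10.2917·1.97

20.2747 EBC


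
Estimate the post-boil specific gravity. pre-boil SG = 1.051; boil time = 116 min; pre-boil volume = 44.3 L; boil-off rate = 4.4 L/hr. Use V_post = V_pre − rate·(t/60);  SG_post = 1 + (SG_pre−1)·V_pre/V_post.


V_post = 44.3 − 4.4·(116/60) = 35.7933
SG_post = 1 + (1.051 − 1)·44.3/35.7933

1.0631


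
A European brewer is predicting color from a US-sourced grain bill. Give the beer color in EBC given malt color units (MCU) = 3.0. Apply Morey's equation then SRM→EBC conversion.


SRM = 1.4922·MCU^0.6859;  EBC = SRM·1.97
SRM = 1.4922·3.0^0.6859 = 3.1702
EBC = 3.1702·1.97

6.2453 EBC


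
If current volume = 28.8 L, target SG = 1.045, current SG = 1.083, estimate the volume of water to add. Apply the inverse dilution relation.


V_water = V·((SG_curr − 1)/(SG_target − 1) − 1)
V_water = 28.8·((1.083 − 1)/(1.045 − 1) − 1)

24.3200 L


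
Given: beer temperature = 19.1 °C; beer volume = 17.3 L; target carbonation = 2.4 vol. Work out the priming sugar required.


residual = 14.695·(0.01821 + 0.09011·e^(−0.04·T));  sugar = (target − residual)·4.0·V
residual = 14.695·(0.01821 + 0.09011·e^(−0.04·19.1)) = 0.8844
sugar = (2.4 − 0.8844)·4.0·17.3

104.8801 g


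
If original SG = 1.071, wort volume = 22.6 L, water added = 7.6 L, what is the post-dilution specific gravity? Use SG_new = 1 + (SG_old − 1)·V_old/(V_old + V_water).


pts = (1.071 − 1)·1000·22.6/(22.6 + 7.6) = 53.1325
SG_new = 1 + 53.1325/1000

1.0531


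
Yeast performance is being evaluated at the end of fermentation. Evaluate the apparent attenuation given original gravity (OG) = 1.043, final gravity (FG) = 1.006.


AA = (OG − FG)/(OG − 1) · 100
AA = (1.043 − 1.006)/(1.043 − 1) · 100

86.0465 %


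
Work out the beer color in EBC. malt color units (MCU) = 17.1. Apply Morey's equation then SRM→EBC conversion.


SRM = 1.4922·MCU^0.6859;  EBC = SRM·1.97
SRM = 1.4922·17.1^0.6859 = 10.4602
EBC = 10.4602·1.97

20.6066 EBC


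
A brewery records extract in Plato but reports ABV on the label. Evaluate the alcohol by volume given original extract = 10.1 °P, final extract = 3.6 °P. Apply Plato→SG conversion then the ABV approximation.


SG = 259/(259 − P);  ABV = (OG − FG)·131.25
OG = 259/(259 − 10.1) = 1.0406
FG = 259/(259 − 3.6) = 1.0141
ABV = (1.0406 − 1.0141)·131.25

3.4759 % ABV


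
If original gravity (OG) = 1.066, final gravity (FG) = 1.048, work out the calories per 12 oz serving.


ABW = (OG−FG)·131.25·0.79/FG;  °P = 259 − 259/SG (for OG→OE and FG→AE);  RE = 0.1808·OE + 0.8192·AE;  Cal = (6.9·ABW + 4·(RE−0.1))·FG·3.55
ABW = (1.066 − 1.048)·131.25·0.79/1.048 = 1.7809
OE = 259 − 259/1.066 = 16.0356 °P
AE = 259 − 259/1.048 = 11.8626 °P
RE = 0.1808·16.0356 + 0.8192·11.8626 = 12.6171 °P
Cal = (6.9·1.7809 + 4·(12.6171−0.1))·1.048·3.55

231.9911 kcal


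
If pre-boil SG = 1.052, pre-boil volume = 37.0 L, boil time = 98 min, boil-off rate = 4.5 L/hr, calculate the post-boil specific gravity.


V_post = V_pre − rate·(t/60);  SG_post = 1 + (SG_pre−1)·V_pre/V_post
V_post = 37.0 − 4.5·(98/60) = 29.6500
SG_post = 1 + (1.052 − 1)·37.0/29.6500

1.0649


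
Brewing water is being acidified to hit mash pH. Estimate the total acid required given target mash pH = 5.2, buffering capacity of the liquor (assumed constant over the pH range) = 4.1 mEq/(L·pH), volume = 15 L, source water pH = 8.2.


acid = buffering capacity · (pH_source − pH_target) · V
acid = 4.1 · (8.2 − 5.2) · 15

184.5000 mEq


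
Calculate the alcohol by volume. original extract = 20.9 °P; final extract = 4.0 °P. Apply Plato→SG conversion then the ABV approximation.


SG = 259/(259 − P);  ABV = (OG − FG)·131.25
OG = 259/(259 − 20.9) = 1.0878
FG = 259/(259 − 4.0) = 1.0157
ABV = (1.0878 − 1.0157)·131.25

9.4621 % ABV


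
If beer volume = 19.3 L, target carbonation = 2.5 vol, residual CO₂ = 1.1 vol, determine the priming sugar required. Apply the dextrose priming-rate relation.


sugar = (target − residual)·4.0·V
sugar = (2.5 − 1.1)·4.0·19.3

108.0800 g


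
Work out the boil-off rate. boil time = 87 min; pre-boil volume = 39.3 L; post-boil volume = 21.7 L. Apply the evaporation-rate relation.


rate = (V_pre − V_post) / (t_min/60)
rate = (39.3 − 21.7) / (87/60)

12.1379 L/hr


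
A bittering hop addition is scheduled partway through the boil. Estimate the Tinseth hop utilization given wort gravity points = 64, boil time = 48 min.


U = 1.65·0.000125^(GP/1000) · (1 − e^(−0.04·t))/4.15
bigness = 1.65·0.000125^(64/1000) = 0.9283
boil_factor = (1 − e^(−0.04·48))/4.15 = 0.2056
U = 0.9283 · 0.2056

0.1909


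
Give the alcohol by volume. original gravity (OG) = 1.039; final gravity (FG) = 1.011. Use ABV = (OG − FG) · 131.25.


ABV = (1.039 − 1.011) · 131.25

3.6750 % ABV


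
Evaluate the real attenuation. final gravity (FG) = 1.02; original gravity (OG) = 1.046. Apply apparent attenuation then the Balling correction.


AA = (OG−FG)/(OG−1)·100;  RA = AA·0.8192
AA = (1.046 − 1.02)/(1.046 − 1)·100 = 56.5217
RA = 56.5217·0.8192

46.3026 %


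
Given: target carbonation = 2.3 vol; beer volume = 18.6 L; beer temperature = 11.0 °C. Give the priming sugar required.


residual = 14.695·(0.01821 + 0.09011·e^(−0.04·T));  sugar = (target − residual)·4.0·V
residual = 14.695·(0.01821 + 0.09011·e^(−0.04·11.0)) = 1.1204
sugar = (2.3 − 1.1204)·4.0·18.6

87.7617 g


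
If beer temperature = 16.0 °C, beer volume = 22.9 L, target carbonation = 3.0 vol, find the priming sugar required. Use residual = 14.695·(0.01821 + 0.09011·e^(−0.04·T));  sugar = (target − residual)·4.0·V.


residual = 14.695·(0.01821 + 0.09011·e^(−0.04·16.0)) = 0.9658
sugar = (3.0 − 0.9658)·4.0·22.9

186.3310 g


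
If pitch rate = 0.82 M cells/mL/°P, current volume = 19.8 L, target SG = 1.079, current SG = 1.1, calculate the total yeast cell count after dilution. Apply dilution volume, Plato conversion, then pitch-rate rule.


V_w = V·((SG_c−1)/(SG_t−1)−1);  °P = 259 − 259/SG_t;  cells = rate·(V+V_w)·°P
V_w = 19.8·((1.1−1)/(1.079−1)−1) = 5.2633
V_final = 19.8 + 5.2633 = 25.0633
°P = 259 − 259/1.079 = 18.9629
cells = 0.82·25.0633·18.9629

389.7242 billion cells


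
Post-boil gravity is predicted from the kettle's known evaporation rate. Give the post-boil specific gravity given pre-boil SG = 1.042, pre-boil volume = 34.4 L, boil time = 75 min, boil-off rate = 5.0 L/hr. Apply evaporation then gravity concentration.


V_post = V_pre − rate·(t/60);  SG_post = 1 + (SG_pre−1)·V_pre/V_post
V_post = 34.4 − 5.0·(75/60) = 28.1500
SG_post = 1 + (1.042 − 1)·34.4/28.1500

1.0513


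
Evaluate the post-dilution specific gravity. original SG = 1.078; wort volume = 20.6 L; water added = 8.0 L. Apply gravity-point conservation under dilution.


SG_new = 1 + (SG_old − 1)·V_old/(V_old + V_water)
pts = (1.078 − 1)·1000·20.6/(20.6 + 8.0) = 56.1818
SG_new = 1 + 56.1818/1000

1.0562


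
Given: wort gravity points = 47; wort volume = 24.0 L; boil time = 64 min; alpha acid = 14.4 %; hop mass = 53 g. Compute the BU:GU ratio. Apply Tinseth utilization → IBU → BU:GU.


U = 1.65·0.000125^(GP/1000)·(1−e^(−0.04t))/4.15;  IBU = (α/100)·m·U·1000/V;  BU:GU = IBU/GP
U = 1.65·0.000125^(47/1000)·(1−e^(−0.04·64))/4.15 = 0.2405
IBU = (14.4/100)·53·0.2405·1000/24.0 = 76.4673
BU:GU = 76.4673/47

1.6270


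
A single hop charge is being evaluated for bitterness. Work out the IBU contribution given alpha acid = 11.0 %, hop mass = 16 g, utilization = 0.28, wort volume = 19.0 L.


IBU = (α/100)·mass·U·1000 / V
IBU = (11.0/100)·16·0.28·1000 / 19.0

25.9368 IBU


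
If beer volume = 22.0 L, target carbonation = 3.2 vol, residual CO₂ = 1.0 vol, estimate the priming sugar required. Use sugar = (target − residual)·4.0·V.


sugar = (3.2 − 1.0)·4.0·22.0

193.6000 g


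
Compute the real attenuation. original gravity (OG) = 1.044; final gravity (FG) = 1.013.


AA = (OG−FG)/(OG−1)·100;  RA = AA·0.8192
AA = (1.044 − 1.013)/(1.044 − 1)·100 = 70.4545
RA = 70.4545·0.8192

57.7164 %


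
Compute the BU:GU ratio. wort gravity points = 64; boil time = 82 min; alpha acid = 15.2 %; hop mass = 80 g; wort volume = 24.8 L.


U = 1.65·0.000125^(GP/1000)·(1−e^(−0.04t))/4.15;  IBU = (α/100)·m·U·1000/V;  BU:GU = IBU/GP
U = 1.65·0.000125^(64/1000)·(1−e^(−0.04·82))/4.15 = 0.2153
IBU = (15.2/100)·80·0.2153·1000/24.8 = 105.5511
BU:GU = 105.5511/64

1.6492


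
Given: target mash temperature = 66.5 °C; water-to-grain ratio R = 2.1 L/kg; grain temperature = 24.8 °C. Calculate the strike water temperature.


T_strike = (0.41/R)·(T_mash − T_grain) + T_mash
T_strike = (0.41/2.1)·(66.5 − 24.8) + 66.5

74.6414 °C


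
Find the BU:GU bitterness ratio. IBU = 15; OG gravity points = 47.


BU:GU = IBU / OG_points
BU:GU = 15 / 47

0.3191


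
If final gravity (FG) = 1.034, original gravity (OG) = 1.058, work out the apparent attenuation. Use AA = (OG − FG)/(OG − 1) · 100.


AA = (1.058 − 1.034)/(1.058 − 1) · 100

41.3793 %


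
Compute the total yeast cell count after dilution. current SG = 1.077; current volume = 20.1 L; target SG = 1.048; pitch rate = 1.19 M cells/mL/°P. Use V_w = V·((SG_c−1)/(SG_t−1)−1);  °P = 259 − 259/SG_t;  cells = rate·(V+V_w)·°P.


V_w = 20.1·((1.077−1)/(1.048−1)−1) = 12.1437
V_final = 20.1 + 12.1437 = 32.2437
°P = 259 − 259/1.048 = 11.8626
cells = 1.19·32.2437·11.8626

455.1685 billion cells


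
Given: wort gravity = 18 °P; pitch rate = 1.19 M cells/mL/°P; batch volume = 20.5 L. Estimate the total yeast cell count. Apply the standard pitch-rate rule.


cells (billions) = rate · V_L · °P
cells = 1.19 · 20.5 · 18

439.1100 billion cells


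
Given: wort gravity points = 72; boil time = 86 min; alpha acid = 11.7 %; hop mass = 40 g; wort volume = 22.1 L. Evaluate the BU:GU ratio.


U = 1.65·0.000125^(GP/1000)·(1−e^(−0.04t))/4.15;  IBU = (α/100)·m·U·1000/V;  BU:GU = IBU/GP
U = 1.65·0.000125^(72/1000)·(1−e^(−0.04·86))/4.15 = 0.2015
IBU = (11.7/100)·40·0.2015·1000/22.1 = 42.6691
BU:GU = 42.6691/72

0.5926


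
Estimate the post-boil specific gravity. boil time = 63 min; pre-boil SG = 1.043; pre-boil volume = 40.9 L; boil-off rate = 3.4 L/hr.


V_post = V_pre − rate·(t/60);  SG_post = 1 + (SG_pre−1)·V_pre/V_post
V_post = 40.9 − 3.4·(63/60) = 37.3300
SG_post = 1 + (1.043 − 1)·40.9/37.3300

1.0471


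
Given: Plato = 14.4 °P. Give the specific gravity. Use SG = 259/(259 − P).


SG = 259/(259 − 14.4)

1.0589


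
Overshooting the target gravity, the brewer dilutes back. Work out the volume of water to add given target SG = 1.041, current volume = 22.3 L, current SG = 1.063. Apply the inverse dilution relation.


V_water = V·((SG_curr − 1)/(SG_target − 1) − 1)
V_water = 22.3·((1.063 − 1)/(1.041 − 1) − 1)

11.9659 L


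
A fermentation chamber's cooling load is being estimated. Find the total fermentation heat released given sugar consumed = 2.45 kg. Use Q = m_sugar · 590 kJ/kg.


Q = 2.45 · 590

1445.5000 kJ


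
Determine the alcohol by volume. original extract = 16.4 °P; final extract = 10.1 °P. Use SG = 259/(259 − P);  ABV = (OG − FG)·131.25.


OG = 259/(259 − 16.4) = 1.0676
FG = 259/(259 − 10.1) = 1.0406
ABV = (1.0676 − 1.0406)·131.25

3.5467 % ABV


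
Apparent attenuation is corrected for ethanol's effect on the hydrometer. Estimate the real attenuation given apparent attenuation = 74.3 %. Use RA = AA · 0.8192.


RA = 74.3 · 0.8192

60.8666 %


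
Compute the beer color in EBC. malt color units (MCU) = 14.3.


SRM = 1.4922·MCU^0.6859;  EBC = SRM·1.97
SRM = 1.4922·14.3^0.6859 = 9.2528
EBC = 9.2528·1.97

18.2280 EBC


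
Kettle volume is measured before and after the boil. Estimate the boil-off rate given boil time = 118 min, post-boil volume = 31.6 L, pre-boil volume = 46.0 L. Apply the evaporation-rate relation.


rate = (V_pre − V_post) / (t_min/60)
rate = (46.0 − 31.6) / (118/60)

7.3220 L/hr


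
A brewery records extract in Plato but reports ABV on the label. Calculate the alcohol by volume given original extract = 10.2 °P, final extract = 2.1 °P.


SG = 259/(259 − P);  ABV = (OG − FG)·131.25
OG = 259/(259 − 10.2) = 1.0410
FG = 259/(259 − 2.1) = 1.0082
ABV = (1.0410 − 1.0082)·131.25

4.3079 % ABV


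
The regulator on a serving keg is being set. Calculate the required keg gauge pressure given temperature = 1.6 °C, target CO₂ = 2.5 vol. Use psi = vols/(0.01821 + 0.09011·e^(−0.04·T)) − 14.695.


psi = 2.5/(0.01821 + 0.09011·e^(−0.04·1.6)) − 14.695

9.6398 psi


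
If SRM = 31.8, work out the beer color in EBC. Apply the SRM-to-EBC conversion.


EBC = SRM · 1.97
EBC = 31.8 · 1.97

62.6460 EBC


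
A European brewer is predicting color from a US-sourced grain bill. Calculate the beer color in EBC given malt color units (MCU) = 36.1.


SRM = 1.4922·MCU^0.6859;  EBC = SRM·1.97
SRM = 1.4922·36.1^0.6859 = 17.4631
EBC = 17.4631·1.97

34.4023 EBC


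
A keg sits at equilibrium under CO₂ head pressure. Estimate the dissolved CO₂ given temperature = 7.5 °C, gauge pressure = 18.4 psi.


vols = (P + 14.695)·(0.01821 + 0.09011·e^(−0.04·T))
vols = (18.4 + 14.695)·(0.01821 + 0.09011·e^(−0.04·7.5))

2.8119 volumes


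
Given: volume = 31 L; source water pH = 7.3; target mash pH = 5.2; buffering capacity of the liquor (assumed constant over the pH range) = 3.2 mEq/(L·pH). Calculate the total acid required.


acid = buffering capacity · (pH_source − pH_target) · V
acid = 3.2 · (7.3 − 5.2) · 31

208.3200 mEq


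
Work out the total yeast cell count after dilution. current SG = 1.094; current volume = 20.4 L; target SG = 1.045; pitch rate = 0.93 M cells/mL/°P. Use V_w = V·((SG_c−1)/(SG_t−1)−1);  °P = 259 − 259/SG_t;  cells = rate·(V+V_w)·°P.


V_w = 20.4·((1.094−1)/(1.045−1)−1) = 22.2133
V_final = 20.4 + 22.2133 = 42.6133
°P = 259 − 259/1.045 = 11.1531
cells = 0.93·42.6133·11.1531

442.0022 billion cells


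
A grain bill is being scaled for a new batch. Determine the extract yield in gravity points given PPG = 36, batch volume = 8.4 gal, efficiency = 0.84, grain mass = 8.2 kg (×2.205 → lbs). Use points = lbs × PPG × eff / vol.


lbs = 8.2 × 2.205 = 18.0810
points = 18.0810 × 36 × 0.84 / 8.4

65.0916 points


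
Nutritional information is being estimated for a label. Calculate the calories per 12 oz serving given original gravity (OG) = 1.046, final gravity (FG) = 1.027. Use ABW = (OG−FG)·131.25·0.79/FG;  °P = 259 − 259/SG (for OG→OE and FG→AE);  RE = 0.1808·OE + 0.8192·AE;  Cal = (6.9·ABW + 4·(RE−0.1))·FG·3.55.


ABW = (1.046 − 1.027)·131.25·0.79/1.027 = 1.9183
OE = 259 − 259/1.046 = 11.3901 °P
AE = 259 − 259/1.027 = 6.8092 °P
RE = 0.1808·11.3901 + 0.8192·6.8092 = 7.6374 °P
Cal = (6.9·1.9183 + 4·(7.6374−0.1))·1.027·3.55

158.1773 kcal


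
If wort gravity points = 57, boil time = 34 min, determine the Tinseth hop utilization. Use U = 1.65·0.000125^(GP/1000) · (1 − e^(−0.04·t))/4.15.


bigness = 1.65·0.000125^(57/1000) = 0.9886
boil_factor = (1 − e^(−0.04·34))/4.15 = 0.1791
U = 0.9886 · 0.1791

0.1771


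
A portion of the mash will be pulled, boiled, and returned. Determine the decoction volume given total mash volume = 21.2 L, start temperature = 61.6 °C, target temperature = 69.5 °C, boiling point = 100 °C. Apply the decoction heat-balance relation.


V_dec = V_total·(T_target − T_start)/(T_boil − T_start)
V_dec = 21.2·(69.5 − 61.6)/(100 − 61.6)

4.3615 L


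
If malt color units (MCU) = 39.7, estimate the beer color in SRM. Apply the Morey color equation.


SRM = 1.4922 · MCU^0.6859
SRM = 1.4922 · 39.7^0.6859

18.6396 SRM


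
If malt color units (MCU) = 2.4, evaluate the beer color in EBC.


SRM = 1.4922·MCU^0.6859;  EBC = SRM·1.97
SRM = 1.4922·2.4^0.6859 = 2.7203
EBC = 2.7203·1.97

5.3590 EBC


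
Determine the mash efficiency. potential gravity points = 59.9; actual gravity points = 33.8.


efficiency = actual / potential × 100
efficiency = 33.8 / 59.9 × 100

56.4274 %


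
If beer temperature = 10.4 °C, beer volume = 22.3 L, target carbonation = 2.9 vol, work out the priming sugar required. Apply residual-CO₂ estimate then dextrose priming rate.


residual = 14.695·(0.01821 + 0.09011·e^(−0.04·T));  sugar = (target − residual)·4.0·V
residual = 14.695·(0.01821 + 0.09011·e^(−0.04·10.4)) = 1.1411
sugar = (2.9 − 1.1411)·4.0·22.3

156.8919 g


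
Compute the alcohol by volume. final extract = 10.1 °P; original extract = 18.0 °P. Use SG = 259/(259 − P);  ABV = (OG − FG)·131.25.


OG = 259/(259 − 18.0) = 1.0747
FG = 259/(259 − 10.1) = 1.0406
ABV = (1.0747 − 1.0406)·131.25

4.4770 % ABV


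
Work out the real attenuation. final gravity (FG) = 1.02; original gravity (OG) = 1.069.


AA = (OG−FG)/(OG−1)·100;  RA = AA·0.8192
AA = (1.069 − 1.02)/(1.069 − 1)·100 = 71.0145
RA = 71.0145·0.8192

58.1751 %


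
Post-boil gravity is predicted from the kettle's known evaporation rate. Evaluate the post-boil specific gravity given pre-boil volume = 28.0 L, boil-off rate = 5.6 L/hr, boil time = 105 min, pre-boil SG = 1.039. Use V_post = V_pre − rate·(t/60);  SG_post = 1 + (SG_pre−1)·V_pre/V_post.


V_post = 28.0 − 5.6·(105/60) = 18.2000
SG_post = 1 + (1.039 − 1)·28.0/18.2000

1.0600


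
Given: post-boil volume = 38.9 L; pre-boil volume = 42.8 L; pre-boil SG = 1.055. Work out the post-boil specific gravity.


SG_post = 1 + (SG_pre − 1)·V_pre/V_post
pts_pre = (1.055 − 1)·1000 = 55.0000
pts_post = 55.0000·42.8/38.9 = 60.5141
SG_post = 1 + 60.5141/1000

1.0605


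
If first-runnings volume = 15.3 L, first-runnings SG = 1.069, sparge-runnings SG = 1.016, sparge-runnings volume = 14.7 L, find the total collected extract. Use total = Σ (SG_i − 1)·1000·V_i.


first = (1.069 − 1)·1000·15.3 = 1055.7000
sparge = (1.016 − 1)·1000·14.7 = 235.2000
total = 1055.7000 + 235.2000

1290.9000 gravity·L


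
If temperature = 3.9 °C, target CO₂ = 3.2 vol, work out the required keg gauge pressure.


psi = vols/(0.01821 + 0.09011·e^(−0.04·T)) − 14.695
psi = 3.2/(0.01821 + 0.09011·e^(−0.04·3.9)) − 14.695

18.8816 psi


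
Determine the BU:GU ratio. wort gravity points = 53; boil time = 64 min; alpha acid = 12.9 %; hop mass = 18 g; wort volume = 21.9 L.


U = 1.65·0.000125^(GP/1000)·(1−e^(−0.04t))/4.15;  IBU = (α/100)·m·U·1000/V;  BU:GU = IBU/GP
U = 1.65·0.000125^(53/1000)·(1−e^(−0.04·64))/4.15 = 0.2278
IBU = (12.9/100)·18·0.2278·1000/21.9 = 24.1573
BU:GU = 24.1573/53

0.4558


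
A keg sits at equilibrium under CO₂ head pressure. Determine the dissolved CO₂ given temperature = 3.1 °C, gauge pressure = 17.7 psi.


vols = (P + 14.695)·(0.01821 + 0.09011·e^(−0.04·T))
vols = (17.7 + 14.695)·(0.01821 + 0.09011·e^(−0.04·3.1))

3.1686 volumes


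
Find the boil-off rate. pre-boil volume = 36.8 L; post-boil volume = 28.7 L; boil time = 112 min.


rate = (V_pre − V_post) / (t_min/60)
rate = (36.8 − 28.7) / (112/60)

4.3393 L/hr


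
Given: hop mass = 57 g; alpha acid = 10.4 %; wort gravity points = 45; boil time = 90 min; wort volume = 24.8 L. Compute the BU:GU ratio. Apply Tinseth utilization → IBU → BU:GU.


U = 1.65·0.000125^(GP/1000)·(1−e^(−0.04t))/4.15;  IBU = (α/100)·m·U·1000/V;  BU:GU = IBU/GP
U = 1.65·0.000125^(45/1000)·(1−e^(−0.04·90))/4.15 = 0.2581
IBU = (10.4/100)·57·0.2581·1000/24.8 = 61.6910
BU:GU = 61.6910/45

1.3709


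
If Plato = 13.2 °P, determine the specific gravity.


SG = 259/(259 − P)
SG = 259/(259 − 13.2)

1.0537


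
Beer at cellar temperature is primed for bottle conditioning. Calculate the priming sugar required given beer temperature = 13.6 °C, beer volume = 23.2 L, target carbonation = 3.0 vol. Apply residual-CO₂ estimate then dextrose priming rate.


residual = 14.695·(0.01821 + 0.09011·e^(−0.04·T));  sugar = (target − residual)·4.0·V
residual = 14.695·(0.01821 + 0.09011·e^(−0.04·13.6)) = 1.0362
sugar = (3.0 − 1.0362)·4.0·23.2

182.2433 g


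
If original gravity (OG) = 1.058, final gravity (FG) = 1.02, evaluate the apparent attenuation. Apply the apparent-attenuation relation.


AA = (OG − FG)/(OG − 1) · 100
AA = (1.058 − 1.02)/(1.058 − 1) · 100

65.5172 %


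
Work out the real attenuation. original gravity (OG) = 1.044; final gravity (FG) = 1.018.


AA = (OG−FG)/(OG−1)·100;  RA = AA·0.8192
AA = (1.044 − 1.018)/(1.044 − 1)·100 = 59.0909
RA = 59.0909·0.8192

48.4073 %


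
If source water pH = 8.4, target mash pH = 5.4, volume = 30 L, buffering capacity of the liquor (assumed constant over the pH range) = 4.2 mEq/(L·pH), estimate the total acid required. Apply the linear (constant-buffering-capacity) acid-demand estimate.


acid = buffering capacity · (pH_source − pH_target) · V
acid = 4.2 · (8.4 − 5.4) · 30

378.0000 mEq


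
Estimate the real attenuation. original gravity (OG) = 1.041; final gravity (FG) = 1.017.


AA = (OG−FG)/(OG−1)·100;  RA = AA·0.8192
AA = (1.041 − 1.017)/(1.041 − 1)·100 = 58.5366
RA = 58.5366·0.8192

47.9532 %


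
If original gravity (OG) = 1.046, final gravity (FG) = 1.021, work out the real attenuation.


AA = (OG−FG)/(OG−1)·100;  RA = AA·0.8192
AA = (1.046 − 1.021)/(1.046 − 1)·100 = 54.3478
RA = 54.3478·0.8192

44.5217 %


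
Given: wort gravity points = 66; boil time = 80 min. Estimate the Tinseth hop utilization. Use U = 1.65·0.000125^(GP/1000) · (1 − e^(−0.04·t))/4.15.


bigness = 1.65·0.000125^(66/1000) = 0.9118
boil_factor = (1 − e^(−0.04·80))/4.15 = 0.2311
U = 0.9118 · 0.2311

0.2107


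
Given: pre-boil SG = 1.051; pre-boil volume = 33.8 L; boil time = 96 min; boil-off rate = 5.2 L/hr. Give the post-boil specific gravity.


V_post = V_pre − rate·(t/60);  SG_post = 1 + (SG_pre−1)·V_pre/V_post
V_post = 33.8 − 5.2·(96/60) = 25.4800
SG_post = 1 + (1.051 − 1)·33.8/25.4800

1.0677


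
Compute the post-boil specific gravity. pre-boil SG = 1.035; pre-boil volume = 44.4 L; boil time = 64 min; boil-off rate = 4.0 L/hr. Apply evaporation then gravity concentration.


V_post = V_pre − rate·(t/60);  SG_post = 1 + (SG_pre−1)·V_pre/V_post
V_post = 44.4 − 4.0·(64/60) = 40.1333
SG_post = 1 + (1.035 − 1)·44.4/40.1333

1.0387


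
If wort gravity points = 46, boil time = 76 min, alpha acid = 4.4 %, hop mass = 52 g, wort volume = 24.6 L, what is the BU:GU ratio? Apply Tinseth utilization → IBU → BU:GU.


U = 1.65·0.000125^(GP/1000)·(1−e^(−0.04t))/4.15;  IBU = (α/100)·m·U·1000/V;  BU:GU = IBU/GP
U = 1.65·0.000125^(46/1000)·(1−e^(−0.04·76))/4.15 = 0.2504
IBU = (4.4/100)·52·0.2504·1000/24.6 = 23.2877
BU:GU = 23.2877/46

0.5063


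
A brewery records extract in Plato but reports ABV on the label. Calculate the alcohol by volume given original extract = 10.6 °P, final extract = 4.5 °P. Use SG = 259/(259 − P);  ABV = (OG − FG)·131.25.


OG = 259/(259 − 10.6) = 1.0427
FG = 259/(259 − 4.5) = 1.0177
ABV = (1.0427 − 1.0177)·131.25

3.2801 % ABV


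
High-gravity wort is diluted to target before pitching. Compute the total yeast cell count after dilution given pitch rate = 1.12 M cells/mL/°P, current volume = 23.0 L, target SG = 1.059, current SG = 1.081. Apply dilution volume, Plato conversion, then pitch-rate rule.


V_w = V·((SG_c−1)/(SG_t−1)−1);  °P = 259 − 259/SG_t;  cells = rate·(V+V_w)·°P
V_w = 23.0·((1.081−1)/(1.059−1)−1) = 8.5763
V_final = 23.0 + 8.5763 = 31.5763
°P = 259 − 259/1.059 = 14.4297
cells = 1.12·31.5763·14.4297

510.3107 billion cells


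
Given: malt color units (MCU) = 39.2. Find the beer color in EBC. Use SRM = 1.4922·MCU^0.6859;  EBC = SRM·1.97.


SRM = 1.4922·39.2^0.6859 = 18.4783
EBC = 18.4783·1.97

36.4022 EBC


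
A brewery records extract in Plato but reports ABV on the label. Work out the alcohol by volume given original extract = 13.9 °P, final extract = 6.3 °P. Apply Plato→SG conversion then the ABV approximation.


SG = 259/(259 − P);  ABV = (OG − FG)·131.25
OG = 259/(259 − 13.9) = 1.0567
FG = 259/(259 − 6.3) = 1.0249
ABV = (1.0567 − 1.0249)·131.25

4.1712 % ABV


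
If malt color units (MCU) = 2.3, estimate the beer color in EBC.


SRM = 1.4922·MCU^0.6859;  EBC = SRM·1.97
SRM = 1.4922·2.3^0.6859 = 2.6420
EBC = 2.6420·1.97

5.2048 EBC


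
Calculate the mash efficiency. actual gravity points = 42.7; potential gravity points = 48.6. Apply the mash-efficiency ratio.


efficiency = actual / potential × 100
efficiency = 42.7 / 48.6 × 100

87.8601 %


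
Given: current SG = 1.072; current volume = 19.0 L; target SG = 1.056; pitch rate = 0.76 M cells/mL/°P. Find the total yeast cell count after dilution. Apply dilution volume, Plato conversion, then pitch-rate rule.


V_w = V·((SG_c−1)/(SG_t−1)−1);  °P = 259 − 259/SG_t;  cells = rate·(V+V_w)·°P
V_w = 19.0·((1.072−1)/(1.056−1)−1) = 5.4286
V_final = 19.0 + 5.4286 = 24.4286
°P = 259 − 259/1.056 = 13.7348
cells = 0.76·24.4286·13.7348

254.9973 billion cells


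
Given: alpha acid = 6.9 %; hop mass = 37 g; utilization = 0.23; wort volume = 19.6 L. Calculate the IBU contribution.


IBU = (α/100)·mass·U·1000 / V
IBU = (6.9/100)·37·0.23·1000 / 19.6

29.9587 IBU


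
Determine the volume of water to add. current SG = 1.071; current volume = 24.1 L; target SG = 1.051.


V_water = V·((SG_curr − 1)/(SG_target − 1) − 1)
V_water = 24.1·((1.071 − 1)/(1.051 − 1) − 1)

9.4510 L


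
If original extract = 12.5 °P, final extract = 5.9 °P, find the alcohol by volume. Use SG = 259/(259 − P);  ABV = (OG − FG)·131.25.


OG = 259/(259 − 12.5) = 1.0507
FG = 259/(259 − 5.9) = 1.0233
ABV = (1.0507 − 1.0233)·131.25

3.5961 % ABV


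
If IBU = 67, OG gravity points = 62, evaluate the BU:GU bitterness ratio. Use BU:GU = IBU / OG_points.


BU:GU = 67 / 62

1.0806


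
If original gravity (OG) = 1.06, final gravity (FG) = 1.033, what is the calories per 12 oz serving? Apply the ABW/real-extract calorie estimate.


ABW = (OG−FG)·131.25·0.79/FG;  °P = 259 − 259/SG (for OG→OE and FG→AE);  RE = 0.1808·OE + 0.8192·AE;  Cal = (6.9·ABW + 4·(RE−0.1))·FG·3.55
ABW = (1.06 − 1.033)·131.25·0.79/1.033 = 2.7101
OE = 259 − 259/1.06 = 14.6604 °P
AE = 259 − 259/1.033 = 8.2740 °P
RE = 0.1808·14.6604 + 0.8192·8.2740 = 9.4286 °P
Cal = (6.9·2.7101 + 4·(9.4286−0.1))·1.033·3.55

205.4131 kcal


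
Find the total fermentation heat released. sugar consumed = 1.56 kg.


Q = m_sugar · 590 kJ/kg
Q = 1.56 · 590

920.4000 kJ


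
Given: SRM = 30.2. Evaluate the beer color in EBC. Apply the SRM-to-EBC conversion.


EBC = SRM · 1.97
EBC = 30.2 · 1.97

59.4940 EBC


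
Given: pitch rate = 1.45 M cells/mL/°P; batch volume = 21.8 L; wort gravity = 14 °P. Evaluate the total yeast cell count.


cells (billions) = rate · V_L · °P
cells = 1.45 · 21.8 · 14

442.5400 billion cells


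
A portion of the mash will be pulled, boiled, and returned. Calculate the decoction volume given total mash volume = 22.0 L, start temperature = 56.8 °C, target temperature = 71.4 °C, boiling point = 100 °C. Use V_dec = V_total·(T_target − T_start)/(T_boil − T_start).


V_dec = 22.0·(71.4 − 56.8)/(100 − 56.8)

7.4352 L


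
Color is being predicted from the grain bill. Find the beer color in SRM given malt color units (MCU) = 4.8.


SRM = 1.4922 · MCU^0.6859
SRM = 1.4922 · 4.8^0.6859

4.3761 SRM


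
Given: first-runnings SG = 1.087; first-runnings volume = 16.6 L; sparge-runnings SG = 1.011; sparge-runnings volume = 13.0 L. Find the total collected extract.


total = Σ (SG_i − 1)·1000·V_i
first = (1.087 − 1)·1000·16.6 = 1444.2000
sparge = (1.011 − 1)·1000·13.0 = 143.0000
total = 1444.2000 + 143.0000

1587.2000 gravity·L


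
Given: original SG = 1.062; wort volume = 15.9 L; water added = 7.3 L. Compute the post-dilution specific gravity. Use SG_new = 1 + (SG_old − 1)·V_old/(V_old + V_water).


pts = (1.062 − 1)·1000·15.9/(15.9 + 7.3) = 42.4914
SG_new = 1 + 42.4914/1000

1.0425


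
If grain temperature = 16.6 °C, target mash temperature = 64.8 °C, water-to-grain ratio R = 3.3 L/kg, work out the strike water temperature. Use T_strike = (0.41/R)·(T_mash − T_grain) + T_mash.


T_strike = (0.41/3.3)·(64.8 − 16.6) + 64.8

70.7885 °C


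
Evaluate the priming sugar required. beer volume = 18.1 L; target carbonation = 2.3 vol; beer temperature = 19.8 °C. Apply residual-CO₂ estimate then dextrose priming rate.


residual = 14.695·(0.01821 + 0.09011·e^(−0.04·T));  sugar = (target − residual)·4.0·V
residual = 14.695·(0.01821 + 0.09011·e^(−0.04·19.8)) = 0.8674
sugar = (2.3 − 0.8674)·4.0·18.1

103.7230 g


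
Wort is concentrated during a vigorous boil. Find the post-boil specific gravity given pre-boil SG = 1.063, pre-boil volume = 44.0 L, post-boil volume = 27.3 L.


SG_post = 1 + (SG_pre − 1)·V_pre/V_post
pts_pre = (1.063 − 1)·1000 = 63.0000
pts_post = 63.0000·44.0/27.3 = 101.5385
SG_post = 1 + 101.5385/1000

1.1015


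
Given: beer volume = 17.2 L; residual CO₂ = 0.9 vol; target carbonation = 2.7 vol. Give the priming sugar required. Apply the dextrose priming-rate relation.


sugar = (target − residual)·4.0·V
sugar = (2.7 − 0.9)·4.0·17.2

123.8400 g


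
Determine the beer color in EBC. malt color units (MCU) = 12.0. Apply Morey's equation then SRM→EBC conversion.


SRM = 1.4922·MCU^0.6859;  EBC = SRM·1.97
SRM = 1.4922·12.0^0.6859 = 8.2042
EBC = 8.2042·1.97

16.1623 EBC


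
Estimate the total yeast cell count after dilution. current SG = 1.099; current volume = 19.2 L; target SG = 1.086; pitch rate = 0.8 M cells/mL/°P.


V_w = V·((SG_c−1)/(SG_t−1)−1);  °P = 259 − 259/SG_t;  cells = rate·(V+V_w)·°P
V_w = 19.2·((1.099−1)/(1.086−1)−1) = 2.9023
V_final = 19.2 + 2.9023 = 22.1023
°P = 259 − 259/1.086 = 20.5101
cells = 0.8·22.1023·20.5101

362.6572 billion cells


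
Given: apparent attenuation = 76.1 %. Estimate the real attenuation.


RA = AA · 0.8192
RA = 76.1 · 0.8192

62.3411 %


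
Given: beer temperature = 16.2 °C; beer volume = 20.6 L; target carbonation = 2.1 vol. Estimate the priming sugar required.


residual = 14.695·(0.01821 + 0.09011·e^(−0.04·T));  sugar = (target − residual)·4.0·V
residual = 14.695·(0.01821 + 0.09011·e^(−0.04·16.2)) = 0.9603
sugar = (2.1 − 0.9603)·4.0·20.6

93.9150 g


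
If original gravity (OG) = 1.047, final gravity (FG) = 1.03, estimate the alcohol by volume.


ABV = (OG − FG) · 131.25
ABV = (1.047 − 1.03) · 131.25

2.2312 % ABV


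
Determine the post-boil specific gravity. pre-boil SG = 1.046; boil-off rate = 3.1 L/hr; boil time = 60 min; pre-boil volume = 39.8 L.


V_post = V_pre − rate·(t/60);  SG_post = 1 + (SG_pre−1)·V_pre/V_post
V_post = 39.8 − 3.1·(60/60) = 36.7000
SG_post = 1 + (1.046 − 1)·39.8/36.7000

1.0499


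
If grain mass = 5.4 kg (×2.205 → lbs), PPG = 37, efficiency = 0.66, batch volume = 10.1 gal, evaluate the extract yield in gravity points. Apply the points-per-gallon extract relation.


points = lbs × PPG × eff / vol
lbs = 5.4 × 2.205 = 11.9070
points = 11.9070 × 37 × 0.66 / 10.1

28.7890 points


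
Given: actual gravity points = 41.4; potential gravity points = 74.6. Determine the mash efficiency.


efficiency = actual / potential × 100
efficiency = 41.4 / 74.6 × 100

55.4960 %


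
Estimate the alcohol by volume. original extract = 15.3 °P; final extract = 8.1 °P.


SG = 259/(259 − P);  ABV = (OG − FG)·131.25
OG = 259/(259 − 15.3) = 1.0628
FG = 259/(259 − 8.1) = 1.0323
ABV = (1.0628 − 1.0323)·131.25

4.0029 % ABV


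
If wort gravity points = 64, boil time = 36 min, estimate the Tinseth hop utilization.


U = 1.65·0.000125^(GP/1000) · (1 − e^(−0.04·t))/4.15
bigness = 1.65·0.000125^(64/1000) = 0.9283
boil_factor = (1 − e^(−0.04·36))/4.15 = 0.1839
U = 0.9283 · 0.1839

0.1707


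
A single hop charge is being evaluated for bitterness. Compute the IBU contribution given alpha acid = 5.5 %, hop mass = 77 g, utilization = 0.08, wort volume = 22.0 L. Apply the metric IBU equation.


IBU = (α/100)·mass·U·1000 / V
IBU = (5.5/100)·77·0.08·1000 / 22.0

15.4000 IBU
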